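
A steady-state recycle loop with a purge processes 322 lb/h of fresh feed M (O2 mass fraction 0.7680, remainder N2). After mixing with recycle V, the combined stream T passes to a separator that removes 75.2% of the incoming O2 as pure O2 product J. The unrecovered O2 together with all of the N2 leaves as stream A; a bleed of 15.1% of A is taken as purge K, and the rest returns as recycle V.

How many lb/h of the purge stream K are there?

86.43 lb/h

N2 enters only via M and leaves only via the purge: 322×0.232 = 0.151×(N2 in A), and the separator passes all N2, so N2 in T = N2 in A = 494.73 lb/h.
O2 in T: m_A = 322×0.768 + (1−0.151)·(1−0.752)·m_A, so m_A = 247.3/0.7894 = 313.25 lb/h.
A = (1−0.752)×313.25 + 494.73 = 572.41 lb/h.
Purge K = 0.151×572.41 = 86.435 lb/h.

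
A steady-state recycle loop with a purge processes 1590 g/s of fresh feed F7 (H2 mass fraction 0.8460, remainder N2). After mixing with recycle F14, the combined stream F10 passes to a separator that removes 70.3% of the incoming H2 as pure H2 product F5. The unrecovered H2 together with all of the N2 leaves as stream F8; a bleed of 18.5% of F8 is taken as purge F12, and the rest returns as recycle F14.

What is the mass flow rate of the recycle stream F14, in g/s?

N2 enters only via F7 and leaves only via the purge: 1590×0.154 = 0.185×(N2 in F8), and the separator passes all N2, so N2 in F10 = N2 in F8 = 1323.6 g/s.
H2 in F10: m_A = 1590×0.846 + (1−0.185)·(1−0.703)·m_A, so m_A = 1345.1/0.7579 = 1774.7 g/s.
F8 = (1−0.703)×1774.7 + 1323.6 = 1850.7 g/s.
Recycle F14 = (1−0.185)×1850.7 = 1508.3 g/s.

1508 g/s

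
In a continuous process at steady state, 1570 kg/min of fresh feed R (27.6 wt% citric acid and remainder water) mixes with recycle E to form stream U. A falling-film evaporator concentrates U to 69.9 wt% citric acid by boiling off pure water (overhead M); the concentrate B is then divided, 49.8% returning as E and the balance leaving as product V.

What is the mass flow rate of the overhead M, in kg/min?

Overall citric acid balance (none leaves overhead): citric acid in fresh feed = citric acid in product, i.e. 1570×0.276 = (1−0.498)·B·0.699.
B = 433.32/(0.699×0.502) = 1234.9 kg/min.
Recycle E = 0.498×1234.9 = 614.97 kg/min.
Combined feed U = 1570 + 614.97 = 2185 kg/min.
Overhead M = U − B = 2185 − 1234.9 = 950.09 kg/min.

950.1 kg/min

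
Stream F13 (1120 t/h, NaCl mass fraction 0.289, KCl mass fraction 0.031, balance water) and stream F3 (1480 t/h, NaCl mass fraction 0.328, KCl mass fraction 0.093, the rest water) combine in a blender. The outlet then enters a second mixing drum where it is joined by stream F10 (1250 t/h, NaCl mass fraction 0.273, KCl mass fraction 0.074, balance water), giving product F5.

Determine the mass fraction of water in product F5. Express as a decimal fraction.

0.632

Overall, product flow = 3850 t/h.
water in = 1120×0.680 + 1480×0.579 + 1250×0.653 = 2434.8 t/h.
water fraction in F5 = 0.632.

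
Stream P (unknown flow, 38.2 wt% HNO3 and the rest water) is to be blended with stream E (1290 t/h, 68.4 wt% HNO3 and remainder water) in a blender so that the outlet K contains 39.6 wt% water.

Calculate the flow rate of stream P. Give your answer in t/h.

464.9 t/h

Let P be the unknown flow. Total out = 1290 + P.
water balance: 407.64 + 0.618·P = 0.396·(1290 + P)
(0.618 − 0.396)·P = 0.396×1290 − 407.64 = 103.2
P = 103.2 / 0.222 = 464.86 t/h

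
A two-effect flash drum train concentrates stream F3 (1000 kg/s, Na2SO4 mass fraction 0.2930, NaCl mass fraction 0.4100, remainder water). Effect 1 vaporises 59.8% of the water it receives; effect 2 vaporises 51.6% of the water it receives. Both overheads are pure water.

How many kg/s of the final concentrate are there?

water in feed = 1000×0.297 = 297 kg/s.
After stage 1: water left = (1−0.598)×297 = 119.39; stream total = 822.39 kg/s.
After stage 2: water left = (1−0.516)×119.39 = 57.787; final concentrate = 760.79 kg/s.

760.8 kg/s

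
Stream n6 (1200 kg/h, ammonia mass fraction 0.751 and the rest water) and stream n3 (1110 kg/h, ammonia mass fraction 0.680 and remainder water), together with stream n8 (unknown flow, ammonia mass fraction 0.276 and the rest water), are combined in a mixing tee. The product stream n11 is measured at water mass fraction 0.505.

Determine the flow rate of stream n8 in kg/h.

Let n8 be the unknown flow. Total out = 2310 + n8.
water balance: 654 + 0.724·n8 = 0.505·(2310 + n8)
(0.724 − 0.505)·n8 = 0.505×2310 − 654 = 512.55
n8 = 512.55 / 0.219 = 2340.4 kg/h

2340 kg/h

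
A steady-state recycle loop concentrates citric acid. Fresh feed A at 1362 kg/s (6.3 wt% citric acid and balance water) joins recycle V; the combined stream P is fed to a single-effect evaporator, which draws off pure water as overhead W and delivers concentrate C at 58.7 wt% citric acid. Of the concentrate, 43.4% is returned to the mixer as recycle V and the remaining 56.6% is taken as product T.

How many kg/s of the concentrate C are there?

258.3 kg/s

Overall citric acid balance (none leaves overhead): citric acid in fresh feed = citric acid in product, i.e. 1362×0.063 = (1−0.434)·C·0.587.
C = 85.806/(0.587×0.566) = 258.26 kg/s.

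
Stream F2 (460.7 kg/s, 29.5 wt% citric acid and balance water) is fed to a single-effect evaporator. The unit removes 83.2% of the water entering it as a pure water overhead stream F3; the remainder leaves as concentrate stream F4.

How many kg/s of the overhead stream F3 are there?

water entering = 460.7×0.705 = 324.79 kg/s; overhead removed = 0.832×324.79 = 270.23 kg/s.

270.2 kg/s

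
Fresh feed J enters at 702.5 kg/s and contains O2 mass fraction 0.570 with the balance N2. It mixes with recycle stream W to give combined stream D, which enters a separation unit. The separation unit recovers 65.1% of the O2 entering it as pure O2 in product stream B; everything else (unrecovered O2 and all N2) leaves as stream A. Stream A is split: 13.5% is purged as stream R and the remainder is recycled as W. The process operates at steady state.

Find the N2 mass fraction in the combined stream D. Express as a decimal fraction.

N2 enters only via J and leaves only via the purge: 702.5×0.430 = 0.135×(N2 in A), and the separation unit passes all N2, so N2 in D = N2 in A = 2237.6 kg/s.
O2 in D: m_A = 702.5×0.570 + (1−0.135)·(1−0.651)·m_A, so m_A = 400.42/0.6981 = 573.58 kg/s.
D = 573.58 + 2237.6 = 2811.2 kg/s.
N2 fraction in D = 2237.6/2811.2 = 0.796.

0.796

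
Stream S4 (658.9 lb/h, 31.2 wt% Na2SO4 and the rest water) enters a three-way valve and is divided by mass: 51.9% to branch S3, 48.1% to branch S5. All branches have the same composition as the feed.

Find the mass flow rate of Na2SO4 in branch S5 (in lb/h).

98.88 lb/h

Branch S5 total = 0.481×658.9 = 316.93 lb/h.
Na2SO4 in S5 = 0.312×316.93 = 98.882 lb/h.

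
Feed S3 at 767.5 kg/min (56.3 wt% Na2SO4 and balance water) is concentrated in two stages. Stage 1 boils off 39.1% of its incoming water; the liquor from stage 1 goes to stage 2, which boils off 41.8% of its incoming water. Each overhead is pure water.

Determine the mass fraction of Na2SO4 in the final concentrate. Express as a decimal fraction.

0.784

water in feed = 767.5×0.437 = 335.4 kg/min.
After stage 1: water left = (1−0.391)×335.4 = 204.26; stream total = 636.36 kg/min.
After stage 2: water left = (1−0.418)×204.26 = 118.88; final concentrate = 550.98 kg/min.
Na2SO4 fraction = 432.1/550.98 = 0.784.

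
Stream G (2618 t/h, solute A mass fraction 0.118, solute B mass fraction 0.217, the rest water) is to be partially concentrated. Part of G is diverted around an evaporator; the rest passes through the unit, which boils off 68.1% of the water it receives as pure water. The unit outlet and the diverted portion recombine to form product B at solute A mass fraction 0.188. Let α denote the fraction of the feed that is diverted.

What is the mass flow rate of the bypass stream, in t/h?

465.5 t/h

All 2618×0.118 = 308.92 t/h of solute A reaches B, so B = 308.92/0.188 = 1643.2 t/h and vapour = 974.79 t/h.
The evaporator receives (1−α)·2618 of feed at 0.665 water and removes 0.681 of that water:
0.681×0.665×(1−α)×2618 = 974.79
(1−α) = 974.79/1185.6 = 0.8222;  α = 0.1778.
Bypass flow = 0.1778×2618 = 465.51 t/h.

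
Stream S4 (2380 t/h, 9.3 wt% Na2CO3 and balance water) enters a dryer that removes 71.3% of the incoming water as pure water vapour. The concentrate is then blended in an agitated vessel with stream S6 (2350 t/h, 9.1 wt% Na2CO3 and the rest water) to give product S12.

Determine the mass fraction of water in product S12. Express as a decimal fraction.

Vapour removed = 0.713×0.907×2380 = 1539.1 t/h; concentrate = 840.88 t/h.
water reaching the mixer = 619.54 (from concentrate) + 2350×0.909 = 2755.7 t/h.
Product flow = 840.88 + 2350 = 3190.9 t/h; water fraction = 0.864.

0.864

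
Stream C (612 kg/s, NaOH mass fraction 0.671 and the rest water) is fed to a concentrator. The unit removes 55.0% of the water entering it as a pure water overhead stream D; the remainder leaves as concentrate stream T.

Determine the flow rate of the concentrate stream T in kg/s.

water entering = 612×0.329 = 201.35 kg/s; overhead removed = 0.550×201.35 = 110.74 kg/s.
Concentrate = 612 − 110.74 = 501.26 kg/s.

501.3 kg/s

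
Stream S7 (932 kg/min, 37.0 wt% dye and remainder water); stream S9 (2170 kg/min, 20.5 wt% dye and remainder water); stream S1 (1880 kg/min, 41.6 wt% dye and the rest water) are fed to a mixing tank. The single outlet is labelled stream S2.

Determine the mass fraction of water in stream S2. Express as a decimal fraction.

0.6845

Total flow out = 932 + 2170 + 1880 = 4982 kg/min.
water in = 932×0.630 + 2170×0.795 + 1880×0.584 = 3410.2 kg/min.
water mass fraction in S2 = 3410.2/4982 = 0.6845.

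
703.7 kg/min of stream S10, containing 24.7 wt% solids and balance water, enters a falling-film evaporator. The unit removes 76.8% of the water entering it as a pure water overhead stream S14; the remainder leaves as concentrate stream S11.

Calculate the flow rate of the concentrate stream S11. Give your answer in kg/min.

water entering = 703.7×0.753 = 529.89 kg/min; overhead removed = 0.768×529.89 = 406.95 kg/min.
Concentrate = 703.7 − 406.95 = 296.75 kg/min.

296.7 kg/min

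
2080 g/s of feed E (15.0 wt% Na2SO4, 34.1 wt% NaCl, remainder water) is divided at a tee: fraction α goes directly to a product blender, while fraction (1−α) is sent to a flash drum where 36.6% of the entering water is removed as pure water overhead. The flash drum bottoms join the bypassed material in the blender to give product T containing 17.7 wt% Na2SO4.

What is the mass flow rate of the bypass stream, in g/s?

All 2080×0.150 = 312 g/s of Na2SO4 reaches T, so T = 312/0.177 = 1762.7 g/s and vapour = 317.29 g/s.
The evaporator receives (1−α)·2080 of feed at 0.509 water and removes 0.366 of that water:
0.366×0.509×(1−α)×2080 = 317.29
(1−α) = 317.29/387.49 = 0.8188;  α = 0.1812.
Bypass flow = 0.1812×2080 = 376.84 g/s.

376.8 g/s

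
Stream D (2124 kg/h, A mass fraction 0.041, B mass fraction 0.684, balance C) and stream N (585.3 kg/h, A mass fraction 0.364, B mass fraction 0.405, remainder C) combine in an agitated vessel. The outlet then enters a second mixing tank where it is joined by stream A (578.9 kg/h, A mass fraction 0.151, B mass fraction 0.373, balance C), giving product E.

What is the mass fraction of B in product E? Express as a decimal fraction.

Overall, product flow = 3288.2 kg/h.
B in = 2124×0.684 + 585.3×0.405 + 578.9×0.373 = 1905.8 kg/h.
B fraction in E = 0.580.

0.580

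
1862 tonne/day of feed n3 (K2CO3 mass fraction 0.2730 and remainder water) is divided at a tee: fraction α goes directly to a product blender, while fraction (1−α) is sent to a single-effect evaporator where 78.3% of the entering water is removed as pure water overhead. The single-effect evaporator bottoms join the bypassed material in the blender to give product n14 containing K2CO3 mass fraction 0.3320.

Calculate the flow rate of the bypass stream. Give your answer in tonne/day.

1281 tonne/day

All 1862×0.273 = 508.33 tonne/day of K2CO3 reaches n14, so n14 = 508.33/0.332 = 1531.1 tonne/day and vapour = 330.9 tonne/day.
The evaporator receives (1−α)·1862 of feed at 0.727 water and removes 0.783 of that water:
0.783×0.727×(1−α)×1862 = 330.9
(1−α) = 330.9/1059.9 = 0.3122;  α = 0.6878.
Bypass flow = 0.6878×1862 = 1280.7 tonne/day.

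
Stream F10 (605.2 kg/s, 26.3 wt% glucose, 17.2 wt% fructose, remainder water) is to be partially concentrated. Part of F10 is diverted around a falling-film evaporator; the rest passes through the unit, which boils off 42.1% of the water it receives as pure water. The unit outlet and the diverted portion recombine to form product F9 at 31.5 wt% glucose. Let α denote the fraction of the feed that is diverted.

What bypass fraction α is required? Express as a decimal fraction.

0.306

All 605.2×0.263 = 159.17 kg/s of glucose reaches F9, so F9 = 159.17/0.315 = 505.29 kg/s and vapour = 99.906 kg/s.
The evaporator receives (1−α)·605.2 of feed at 0.565 water and removes 0.421 of that water:
0.421×0.565×(1−α)×605.2 = 99.906
(1−α) = 99.906/143.96 = 0.6940;  α = 0.3060.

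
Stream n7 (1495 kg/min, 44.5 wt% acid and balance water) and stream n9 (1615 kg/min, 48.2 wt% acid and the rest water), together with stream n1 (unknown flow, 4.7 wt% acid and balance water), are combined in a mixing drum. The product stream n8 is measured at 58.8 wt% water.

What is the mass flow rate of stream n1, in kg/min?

444.9 kg/min

Let n1 be the unknown flow. Total out = 3110 + n1.
water balance: 1666.3 + 0.953·n1 = 0.588·(3110 + n1)
(0.953 − 0.588)·n1 = 0.588×3110 − 1666.3 = 162.38
n1 = 162.38 / 0.365 = 444.89 kg/min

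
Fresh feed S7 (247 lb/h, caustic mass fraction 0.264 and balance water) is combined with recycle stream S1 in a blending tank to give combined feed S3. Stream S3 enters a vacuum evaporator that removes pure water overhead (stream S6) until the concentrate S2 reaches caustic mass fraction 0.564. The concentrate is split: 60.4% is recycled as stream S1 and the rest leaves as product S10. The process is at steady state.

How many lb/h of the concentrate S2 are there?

292 lb/h

Overall caustic balance (none leaves overhead): caustic in fresh feed = caustic in product, i.e. 247×0.264 = (1−0.604)·S2·0.564.
S2 = 65.208/(0.564×0.396) = 291.96 lb/h.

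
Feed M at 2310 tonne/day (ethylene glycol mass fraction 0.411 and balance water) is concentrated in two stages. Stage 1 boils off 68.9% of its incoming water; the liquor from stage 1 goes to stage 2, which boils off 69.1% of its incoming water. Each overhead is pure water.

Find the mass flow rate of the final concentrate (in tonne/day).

water in feed = 2310×0.589 = 1360.6 tonne/day.
After stage 1: water left = (1−0.689)×1360.6 = 423.14; stream total = 1372.6 tonne/day.
After stage 2: water left = (1−0.691)×423.14 = 130.75; final concentrate = 1080.2 tonne/day.

1080 tonne/day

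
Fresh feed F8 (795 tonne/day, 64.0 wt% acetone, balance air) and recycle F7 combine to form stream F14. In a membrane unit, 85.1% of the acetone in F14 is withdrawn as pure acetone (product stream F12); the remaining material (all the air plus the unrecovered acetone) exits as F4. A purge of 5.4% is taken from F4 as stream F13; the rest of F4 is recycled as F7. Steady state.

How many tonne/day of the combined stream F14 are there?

5892 tonne/day

air enters only via F8 and leaves only via the purge: 795×0.360 = 0.054×(air in F4), and the membrane unit passes all air, so air in F14 = air in F4 = 5300 tonne/day.
acetone in F14: m_A = 795×0.640 + (1−0.054)·(1−0.851)·m_A, so m_A = 508.8/0.8590 = 592.28 tonne/day.
F14 = 592.28 + 5300 = 5892.3 tonne/day.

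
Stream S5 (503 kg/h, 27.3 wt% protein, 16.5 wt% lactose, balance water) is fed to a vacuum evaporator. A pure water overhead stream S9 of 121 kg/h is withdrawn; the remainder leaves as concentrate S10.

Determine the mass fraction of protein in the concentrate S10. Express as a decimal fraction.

protein is not removed: 503×0.273 = 137.32 kg/h of protein enters S10.
Concentrate = 503 − 121 = 382 kg/h.
Mass fraction = 137.32/382 = 0.3595.

0.3595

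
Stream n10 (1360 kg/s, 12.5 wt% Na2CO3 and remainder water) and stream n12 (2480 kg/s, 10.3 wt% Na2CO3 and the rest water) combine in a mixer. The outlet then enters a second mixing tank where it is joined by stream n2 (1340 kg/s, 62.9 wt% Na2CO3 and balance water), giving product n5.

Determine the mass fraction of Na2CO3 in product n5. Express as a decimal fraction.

0.245

Overall, product flow = 5180 kg/s.
Na2CO3 in = 1360×0.125 + 2480×0.103 + 1340×0.629 = 1268.3 kg/s.
Na2CO3 fraction in n5 = 0.245.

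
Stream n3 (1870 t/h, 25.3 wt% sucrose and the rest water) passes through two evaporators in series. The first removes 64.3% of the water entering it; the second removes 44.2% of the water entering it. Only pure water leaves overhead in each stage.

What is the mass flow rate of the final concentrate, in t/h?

water in feed = 1870×0.747 = 1396.9 t/h.
After stage 1: water left = (1−0.643)×1396.9 = 498.69; stream total = 971.8 t/h.
After stage 2: water left = (1−0.442)×498.69 = 278.27; final concentrate = 751.38 t/h.

751.4 t/h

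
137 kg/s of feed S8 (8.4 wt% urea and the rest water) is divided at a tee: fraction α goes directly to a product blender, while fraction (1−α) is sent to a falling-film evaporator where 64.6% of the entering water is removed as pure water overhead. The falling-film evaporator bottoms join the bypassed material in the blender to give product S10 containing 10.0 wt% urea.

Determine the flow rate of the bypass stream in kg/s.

99.96 kg/s

All 137×0.084 = 11.508 kg/s of urea reaches S10, so S10 = 11.508/0.100 = 115.08 kg/s and vapour = 21.92 kg/s.
The evaporator receives (1−α)·137 of feed at 0.916 water and removes 0.646 of that water:
0.646×0.916×(1−α)×137 = 21.92
(1−α) = 21.92/81.068 = 0.2704;  α = 0.7296.
Bypass flow = 0.7296×137 = 99.956 kg/s.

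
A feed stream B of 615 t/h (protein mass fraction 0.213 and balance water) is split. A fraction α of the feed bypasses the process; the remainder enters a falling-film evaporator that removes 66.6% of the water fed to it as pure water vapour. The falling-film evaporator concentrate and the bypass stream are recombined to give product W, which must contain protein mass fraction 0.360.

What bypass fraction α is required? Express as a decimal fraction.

All 615×0.213 = 131 t/h of protein reaches W, so W = 131/0.360 = 363.88 t/h and vapour = 251.12 t/h.
The evaporator receives (1−α)·615 of feed at 0.787 water and removes 0.666 of that water:
0.666×0.787×(1−α)×615 = 251.12
(1−α) = 251.12/322.35 = 0.7791;  α = 0.2209.

0.221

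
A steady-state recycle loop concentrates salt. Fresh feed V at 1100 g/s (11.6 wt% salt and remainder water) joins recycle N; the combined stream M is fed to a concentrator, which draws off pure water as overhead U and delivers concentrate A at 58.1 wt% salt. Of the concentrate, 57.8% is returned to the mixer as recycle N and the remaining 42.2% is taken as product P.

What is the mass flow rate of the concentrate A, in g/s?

Overall salt balance (none leaves overhead): salt in fresh feed = salt in product, i.e. 1100×0.116 = (1−0.578)·A·0.581.
A = 127.6/(0.581×0.422) = 520.43 g/s.

520.4 g/s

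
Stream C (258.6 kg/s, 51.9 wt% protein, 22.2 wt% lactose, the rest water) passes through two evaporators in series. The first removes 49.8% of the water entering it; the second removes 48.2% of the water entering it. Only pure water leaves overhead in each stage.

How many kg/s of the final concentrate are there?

water in feed = 258.6×0.259 = 66.977 kg/s.
After stage 1: water left = (1−0.498)×66.977 = 33.623; stream total = 225.25 kg/s.
After stage 2: water left = (1−0.482)×33.623 = 17.417; final concentrate = 209.04 kg/s.

209 kg/s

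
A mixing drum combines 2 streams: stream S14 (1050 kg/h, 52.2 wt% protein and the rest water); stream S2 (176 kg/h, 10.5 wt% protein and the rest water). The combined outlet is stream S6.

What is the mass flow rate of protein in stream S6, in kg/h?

566.6 kg/h

protein out = protein in = 1050×0.522 + 176×0.105 = 566.58 kg/h.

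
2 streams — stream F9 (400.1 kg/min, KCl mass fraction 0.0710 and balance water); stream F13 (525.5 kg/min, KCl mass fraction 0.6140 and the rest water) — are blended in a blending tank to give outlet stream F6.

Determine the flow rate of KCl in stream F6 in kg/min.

KCl out = KCl in = 400.1×0.071 + 525.5×0.614 = 351.06 kg/min.

351.1 kg/min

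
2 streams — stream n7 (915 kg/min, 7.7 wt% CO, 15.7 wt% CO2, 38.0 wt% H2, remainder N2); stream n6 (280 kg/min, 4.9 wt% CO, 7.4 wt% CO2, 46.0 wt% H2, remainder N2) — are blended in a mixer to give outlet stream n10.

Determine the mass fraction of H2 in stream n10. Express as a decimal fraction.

Total flow out = 915 + 280 = 1195 kg/min.
H2 in = 915×0.380 + 280×0.460 = 476.5 kg/min.
H2 mass fraction in n10 = 476.5/1195 = 0.399.

0.399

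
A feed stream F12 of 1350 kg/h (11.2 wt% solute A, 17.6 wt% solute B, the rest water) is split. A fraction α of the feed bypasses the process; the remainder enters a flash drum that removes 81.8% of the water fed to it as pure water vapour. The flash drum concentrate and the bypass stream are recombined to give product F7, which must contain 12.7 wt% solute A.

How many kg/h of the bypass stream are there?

All 1350×0.112 = 151.2 kg/h of solute A reaches F7, so F7 = 151.2/0.127 = 1190.6 kg/h and vapour = 159.45 kg/h.
The evaporator receives (1−α)·1350 of feed at 0.712 water and removes 0.818 of that water:
0.818×0.712×(1−α)×1350 = 159.45
(1−α) = 159.45/786.26 = 0.2028;  α = 0.7972.
Bypass flow = 0.7972×1350 = 1076.2 kg/h.

1076 kg/h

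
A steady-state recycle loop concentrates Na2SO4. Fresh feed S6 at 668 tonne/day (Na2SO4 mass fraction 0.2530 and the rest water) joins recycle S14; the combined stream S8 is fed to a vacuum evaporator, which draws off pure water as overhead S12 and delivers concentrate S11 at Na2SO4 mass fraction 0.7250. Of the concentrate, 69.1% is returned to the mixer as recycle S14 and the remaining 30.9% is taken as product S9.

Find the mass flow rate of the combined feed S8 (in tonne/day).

1189 tonne/day

Overall Na2SO4 balance (none leaves overhead): Na2SO4 in fresh feed = Na2SO4 in product, i.e. 668×0.253 = (1−0.691)·S11·0.725.
S11 = 169/(0.725×0.309) = 754.4 tonne/day.
Recycle S14 = 0.691×754.4 = 521.29 tonne/day.
Combined feed S8 = 668 + 521.29 = 1189.3 tonne/day.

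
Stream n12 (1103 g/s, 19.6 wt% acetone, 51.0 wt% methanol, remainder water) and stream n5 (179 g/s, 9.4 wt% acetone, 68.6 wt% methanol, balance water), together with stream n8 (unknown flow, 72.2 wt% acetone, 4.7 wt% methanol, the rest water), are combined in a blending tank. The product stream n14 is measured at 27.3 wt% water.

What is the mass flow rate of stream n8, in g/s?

325.6 g/s

Let n8 be the unknown flow. Total out = 1282 + n8.
water balance: 363.66 + 0.231·n8 = 0.273·(1282 + n8)
(0.231 − 0.273)·n8 = 0.273×1282 − 363.66 = -13.676
n8 = -13.676 / -0.042 = 325.62 g/s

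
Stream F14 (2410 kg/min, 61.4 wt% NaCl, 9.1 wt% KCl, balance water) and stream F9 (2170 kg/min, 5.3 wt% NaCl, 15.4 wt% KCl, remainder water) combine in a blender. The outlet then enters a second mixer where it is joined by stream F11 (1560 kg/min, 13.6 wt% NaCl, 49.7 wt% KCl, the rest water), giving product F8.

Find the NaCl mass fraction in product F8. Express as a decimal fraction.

Overall, product flow = 6140 kg/min.
NaCl in = 2410×0.614 + 2170×0.053 + 1560×0.136 = 1806.9 kg/min.
NaCl fraction in F8 = 0.294.

0.294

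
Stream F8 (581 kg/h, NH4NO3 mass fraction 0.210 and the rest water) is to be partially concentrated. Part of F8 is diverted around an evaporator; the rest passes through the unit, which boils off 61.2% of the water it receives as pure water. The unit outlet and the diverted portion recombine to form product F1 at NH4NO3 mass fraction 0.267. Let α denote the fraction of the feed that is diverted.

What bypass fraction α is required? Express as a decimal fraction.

All 581×0.210 = 122.01 kg/h of NH4NO3 reaches F1, so F1 = 122.01/0.267 = 456.97 kg/h and vapour = 124.03 kg/h.
The evaporator receives (1−α)·581 of feed at 0.790 water and removes 0.612 of that water:
0.612×0.790×(1−α)×581 = 124.03
(1−α) = 124.03/280.9 = 0.4416;  α = 0.5584.

0.558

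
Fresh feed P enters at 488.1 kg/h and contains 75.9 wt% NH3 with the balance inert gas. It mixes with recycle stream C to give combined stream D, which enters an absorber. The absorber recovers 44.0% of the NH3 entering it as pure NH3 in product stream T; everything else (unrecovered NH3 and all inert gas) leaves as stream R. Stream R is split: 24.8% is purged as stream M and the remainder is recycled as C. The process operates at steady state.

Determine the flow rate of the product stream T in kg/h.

281.6 kg/h

NH3 in D: m_A = 488.1×0.759 + (1−0.248)·(1−0.440)·m_A, so m_A = 370.47/0.5789 = 639.97 kg/h.
Product T = 0.440×639.97 = 281.59 kg/h.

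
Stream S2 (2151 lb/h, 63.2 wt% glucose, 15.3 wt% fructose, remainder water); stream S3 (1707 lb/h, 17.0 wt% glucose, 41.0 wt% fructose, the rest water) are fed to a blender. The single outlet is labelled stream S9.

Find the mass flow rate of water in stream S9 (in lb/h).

water out = water in = 2151×0.215 + 1707×0.420 = 1179.4 lb/h.

1179 lb/h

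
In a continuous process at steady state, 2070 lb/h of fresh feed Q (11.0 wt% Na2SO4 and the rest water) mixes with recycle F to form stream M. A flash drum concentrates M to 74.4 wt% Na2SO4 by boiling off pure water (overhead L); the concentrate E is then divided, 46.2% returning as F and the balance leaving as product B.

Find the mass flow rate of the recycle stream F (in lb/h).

Overall Na2SO4 balance (none leaves overhead): Na2SO4 in fresh feed = Na2SO4 in product, i.e. 2070×0.110 = (1−0.462)·E·0.744.
E = 227.7/(0.744×0.538) = 568.86 lb/h.
Recycle F = 0.462×568.86 = 262.81 lb/h.

262.8 lb/h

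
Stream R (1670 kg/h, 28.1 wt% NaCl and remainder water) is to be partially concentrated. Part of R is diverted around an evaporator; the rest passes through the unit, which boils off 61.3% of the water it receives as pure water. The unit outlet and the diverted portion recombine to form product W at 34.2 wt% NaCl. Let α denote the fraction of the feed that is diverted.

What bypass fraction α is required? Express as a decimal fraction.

All 1670×0.281 = 469.27 kg/h of NaCl reaches W, so W = 469.27/0.342 = 1372.1 kg/h and vapour = 297.87 kg/h.
The evaporator receives (1−α)·1670 of feed at 0.719 water and removes 0.613 of that water:
0.613×0.719×(1−α)×1670 = 297.87
(1−α) = 297.87/736.05 = 0.4047;  α = 0.5953.

0.595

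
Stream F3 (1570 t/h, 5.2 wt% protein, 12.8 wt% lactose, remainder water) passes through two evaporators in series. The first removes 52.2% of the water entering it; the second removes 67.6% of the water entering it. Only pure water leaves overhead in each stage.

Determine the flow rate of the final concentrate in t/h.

water in feed = 1570×0.820 = 1287.4 t/h.
After stage 1: water left = (1−0.522)×1287.4 = 615.38; stream total = 897.98 t/h.
After stage 2: water left = (1−0.676)×615.38 = 199.38; final concentrate = 481.98 t/h.

482 t/h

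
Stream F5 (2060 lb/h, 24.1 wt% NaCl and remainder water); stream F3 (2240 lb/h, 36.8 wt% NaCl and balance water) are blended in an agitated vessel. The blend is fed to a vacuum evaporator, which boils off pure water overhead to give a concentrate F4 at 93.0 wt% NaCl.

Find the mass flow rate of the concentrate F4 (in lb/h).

1420 lb/h

NaCl entering = 2060×0.241 + 2240×0.368 = 1320.8 lb/h.
All NaCl reports to F4, so F4 = 1320.8/0.930 = 1420.2 lb/h.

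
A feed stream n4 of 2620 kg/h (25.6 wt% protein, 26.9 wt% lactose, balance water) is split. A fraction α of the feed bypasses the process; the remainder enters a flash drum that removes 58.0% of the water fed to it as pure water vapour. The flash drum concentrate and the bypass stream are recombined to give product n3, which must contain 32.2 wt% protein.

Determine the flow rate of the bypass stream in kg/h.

All 2620×0.256 = 670.72 kg/h of protein reaches n3, so n3 = 670.72/0.322 = 2083 kg/h and vapour = 537.02 kg/h.
The evaporator receives (1−α)·2620 of feed at 0.475 water and removes 0.580 of that water:
0.580×0.475×(1−α)×2620 = 537.02
(1−α) = 537.02/721.81 = 0.7440;  α = 0.2560.
Bypass flow = 0.2560×2620 = 670.75 kg/h.

670.7 kg/h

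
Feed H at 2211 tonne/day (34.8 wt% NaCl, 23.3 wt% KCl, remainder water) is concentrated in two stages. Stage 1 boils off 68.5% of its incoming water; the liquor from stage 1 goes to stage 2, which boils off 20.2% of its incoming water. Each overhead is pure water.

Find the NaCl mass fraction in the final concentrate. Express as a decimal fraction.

water in feed = 2211×0.419 = 926.41 tonne/day.
After stage 1: water left = (1−0.685)×926.41 = 291.82; stream total = 1576.4 tonne/day.
After stage 2: water left = (1−0.202)×291.82 = 232.87; final concentrate = 1517.5 tonne/day.
NaCl fraction = 769.43/1517.5 = 0.5070.

0.5070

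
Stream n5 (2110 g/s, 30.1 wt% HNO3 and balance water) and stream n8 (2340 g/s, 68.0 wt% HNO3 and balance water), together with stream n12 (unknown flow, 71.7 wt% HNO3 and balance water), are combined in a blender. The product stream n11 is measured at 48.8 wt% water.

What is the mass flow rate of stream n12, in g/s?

254.1 g/s

Let n12 be the unknown flow. Total out = 4450 + n12.
water balance: 2223.7 + 0.283·n12 = 0.488·(4450 + n12)
(0.283 − 0.488)·n12 = 0.488×4450 − 2223.7 = -52.09
n12 = -52.09 / -0.205 = 254.1 g/s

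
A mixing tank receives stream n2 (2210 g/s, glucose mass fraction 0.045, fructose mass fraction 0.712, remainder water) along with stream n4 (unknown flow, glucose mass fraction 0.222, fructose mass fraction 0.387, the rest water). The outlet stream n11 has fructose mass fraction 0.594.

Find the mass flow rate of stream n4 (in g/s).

Let n4 be the unknown flow. Total out = 2210 + n4.
fructose balance: 1573.5 + 0.387·n4 = 0.594·(2210 + n4)
(0.387 − 0.594)·n4 = 0.594×2210 − 1573.5 = -260.78
n4 = -260.78 / -0.207 = 1259.8 g/s

1260 g/s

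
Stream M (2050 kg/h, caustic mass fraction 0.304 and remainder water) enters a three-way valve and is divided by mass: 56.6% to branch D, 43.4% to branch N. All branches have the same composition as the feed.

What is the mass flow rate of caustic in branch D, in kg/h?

352.7 kg/h

Branch D total = 0.566×2050 = 1160.3 kg/h.
caustic in D = 0.304×1160.3 = 352.73 kg/h.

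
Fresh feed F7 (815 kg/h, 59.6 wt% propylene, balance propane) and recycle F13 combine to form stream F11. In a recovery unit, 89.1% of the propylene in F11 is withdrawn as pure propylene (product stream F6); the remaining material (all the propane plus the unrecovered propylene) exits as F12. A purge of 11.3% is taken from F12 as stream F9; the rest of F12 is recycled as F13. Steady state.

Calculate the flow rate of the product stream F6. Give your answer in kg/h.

479.1 kg/h

propylene in F11: m_A = 815×0.596 + (1−0.113)·(1−0.891)·m_A, so m_A = 485.74/0.9033 = 537.73 kg/h.
Product F6 = 0.891×537.73 = 479.12 kg/h.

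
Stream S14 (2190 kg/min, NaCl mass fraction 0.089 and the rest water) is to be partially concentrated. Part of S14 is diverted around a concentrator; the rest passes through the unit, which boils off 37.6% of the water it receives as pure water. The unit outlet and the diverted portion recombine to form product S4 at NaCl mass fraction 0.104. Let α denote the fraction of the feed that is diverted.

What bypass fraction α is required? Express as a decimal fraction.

All 2190×0.089 = 194.91 kg/min of NaCl reaches S4, so S4 = 194.91/0.104 = 1874.1 kg/min and vapour = 315.87 kg/min.
The evaporator receives (1−α)·2190 of feed at 0.911 water and removes 0.376 of that water:
0.376×0.911×(1−α)×2190 = 315.87
(1−α) = 315.87/750.15 = 0.4211;  α = 0.5789.

0.579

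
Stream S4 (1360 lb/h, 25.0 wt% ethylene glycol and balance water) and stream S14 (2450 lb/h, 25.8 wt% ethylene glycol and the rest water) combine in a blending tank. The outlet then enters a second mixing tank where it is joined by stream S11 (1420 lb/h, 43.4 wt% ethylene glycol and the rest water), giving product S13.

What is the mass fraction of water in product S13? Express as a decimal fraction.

Overall, product flow = 5230 lb/h.
water in = 1360×0.750 + 2450×0.742 + 1420×0.566 = 3641.6 lb/h.
water fraction in S13 = 0.696.

0.696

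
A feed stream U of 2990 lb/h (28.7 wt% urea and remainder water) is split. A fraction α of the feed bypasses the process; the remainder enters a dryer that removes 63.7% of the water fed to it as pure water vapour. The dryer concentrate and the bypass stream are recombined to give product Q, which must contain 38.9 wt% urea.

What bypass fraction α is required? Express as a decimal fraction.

All 2990×0.287 = 858.13 lb/h of urea reaches Q, so Q = 858.13/0.389 = 2206 lb/h and vapour = 784.01 lb/h.
The evaporator receives (1−α)·2990 of feed at 0.713 water and removes 0.637 of that water:
0.637×0.713×(1−α)×2990 = 784.01
(1−α) = 784.01/1358 = 0.5773;  α = 0.4227.

0.423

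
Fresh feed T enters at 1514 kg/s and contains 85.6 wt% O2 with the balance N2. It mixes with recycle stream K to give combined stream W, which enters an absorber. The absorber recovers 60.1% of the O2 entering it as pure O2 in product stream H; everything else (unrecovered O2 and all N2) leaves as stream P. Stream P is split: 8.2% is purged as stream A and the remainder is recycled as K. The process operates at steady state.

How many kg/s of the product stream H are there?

1229 kg/s

O2 in W: m_A = 1514×0.856 + (1−0.082)·(1−0.601)·m_A, so m_A = 1296/0.6337 = 2045 kg/s.
Product H = 0.601×2045 = 1229.1 kg/s.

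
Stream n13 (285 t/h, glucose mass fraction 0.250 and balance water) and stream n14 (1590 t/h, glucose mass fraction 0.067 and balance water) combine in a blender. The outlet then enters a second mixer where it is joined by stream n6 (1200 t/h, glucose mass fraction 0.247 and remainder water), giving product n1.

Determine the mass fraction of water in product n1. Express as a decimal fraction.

Overall, product flow = 3075 t/h.
water in = 285×0.750 + 1590×0.933 + 1200×0.753 = 2600.8 t/h.
water fraction in n1 = 0.846.

0.846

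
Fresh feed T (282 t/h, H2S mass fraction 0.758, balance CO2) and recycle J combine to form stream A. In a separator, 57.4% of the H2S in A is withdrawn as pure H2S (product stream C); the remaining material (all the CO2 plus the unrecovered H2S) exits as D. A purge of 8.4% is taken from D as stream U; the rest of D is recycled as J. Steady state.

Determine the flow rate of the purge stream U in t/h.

CO2 enters only via T and leaves only via the purge: 282×0.242 = 0.084×(CO2 in D), and the separator passes all CO2, so CO2 in A = CO2 in D = 812.43 t/h.
H2S in A: m_A = 282×0.758 + (1−0.084)·(1−0.574)·m_A, so m_A = 213.76/0.6098 = 350.54 t/h.
D = (1−0.574)×350.54 + 812.43 = 961.76 t/h.
Purge U = 0.084×961.76 = 80.788 t/h.

80.79 t/h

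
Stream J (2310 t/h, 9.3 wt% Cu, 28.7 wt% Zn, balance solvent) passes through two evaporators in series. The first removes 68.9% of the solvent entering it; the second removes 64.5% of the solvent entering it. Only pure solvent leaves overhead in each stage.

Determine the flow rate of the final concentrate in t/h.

solvent in feed = 2310×0.620 = 1432.2 t/h.
After stage 1: solvent left = (1−0.689)×1432.2 = 445.41; stream total = 1323.2 t/h.
After stage 2: solvent left = (1−0.645)×445.41 = 158.12; final concentrate = 1035.9 t/h.

1036 t/h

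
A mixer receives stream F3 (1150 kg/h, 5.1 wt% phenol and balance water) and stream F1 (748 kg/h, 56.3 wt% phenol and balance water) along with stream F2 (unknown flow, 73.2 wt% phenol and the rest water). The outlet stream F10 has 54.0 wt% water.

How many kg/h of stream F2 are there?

1446 kg/h

Let F2 be the unknown flow. Total out = 1898 + F2.
water balance: 1418.2 + 0.268·F2 = 0.540·(1898 + F2)
(0.268 − 0.540)·F2 = 0.540×1898 − 1418.2 = -393.31
F2 = -393.31 / -0.272 = 1446 kg/h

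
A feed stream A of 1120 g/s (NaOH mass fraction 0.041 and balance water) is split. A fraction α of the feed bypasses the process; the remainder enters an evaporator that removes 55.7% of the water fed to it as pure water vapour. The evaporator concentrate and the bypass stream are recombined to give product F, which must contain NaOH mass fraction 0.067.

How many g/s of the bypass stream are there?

306.3 g/s

All 1120×0.041 = 45.92 g/s of NaOH reaches F, so F = 45.92/0.067 = 685.37 g/s and vapour = 434.63 g/s.
The evaporator receives (1−α)·1120 of feed at 0.959 water and removes 0.557 of that water:
0.557×0.959×(1−α)×1120 = 434.63
(1−α) = 434.63/598.26 = 0.7265;  α = 0.2735.
Bypass flow = 0.2735×1120 = 306.34 g/s.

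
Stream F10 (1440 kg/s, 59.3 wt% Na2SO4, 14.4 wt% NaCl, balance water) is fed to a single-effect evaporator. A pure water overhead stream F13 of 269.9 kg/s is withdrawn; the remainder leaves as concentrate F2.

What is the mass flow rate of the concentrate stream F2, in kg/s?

1170 kg/s

Concentrate = 1440 − 269.9 = 1170.1 kg/s.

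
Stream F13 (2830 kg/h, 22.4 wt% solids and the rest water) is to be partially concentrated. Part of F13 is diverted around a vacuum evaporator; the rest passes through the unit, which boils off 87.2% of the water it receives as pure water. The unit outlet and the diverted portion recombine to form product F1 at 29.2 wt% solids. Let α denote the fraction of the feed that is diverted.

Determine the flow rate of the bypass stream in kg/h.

All 2830×0.224 = 633.92 kg/h of solids reaches F1, so F1 = 633.92/0.292 = 2171 kg/h and vapour = 659.04 kg/h.
The evaporator receives (1−α)·2830 of feed at 0.776 water and removes 0.872 of that water:
0.872×0.776×(1−α)×2830 = 659.04
(1−α) = 659.04/1915 = 0.3442;  α = 0.6558.
Bypass flow = 0.6558×2830 = 1856.1 kg/h.

1856 kg/h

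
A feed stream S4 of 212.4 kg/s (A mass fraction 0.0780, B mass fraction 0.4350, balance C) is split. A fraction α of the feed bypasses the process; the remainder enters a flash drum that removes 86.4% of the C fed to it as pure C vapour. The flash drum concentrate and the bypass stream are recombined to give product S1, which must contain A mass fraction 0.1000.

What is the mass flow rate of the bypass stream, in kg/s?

101.3 kg/s

All 212.4×0.078 = 16.567 kg/s of A reaches S1, so S1 = 16.567/0.100 = 165.67 kg/s and vapour = 46.728 kg/s.
The evaporator receives (1−α)·212.4 of feed at 0.487 C and removes 0.864 of that C:
0.864×0.487×(1−α)×212.4 = 46.728
(1−α) = 46.728/89.371 = 0.5229;  α = 0.4771.
Bypass flow = 0.4771×212.4 = 101.35 kg/s.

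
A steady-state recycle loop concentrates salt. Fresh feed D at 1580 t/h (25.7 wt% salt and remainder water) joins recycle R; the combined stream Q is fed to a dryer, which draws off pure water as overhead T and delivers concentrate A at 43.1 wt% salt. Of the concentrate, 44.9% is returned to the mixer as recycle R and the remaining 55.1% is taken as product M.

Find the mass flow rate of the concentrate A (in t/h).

1710 t/h

Overall salt balance (none leaves overhead): salt in fresh feed = salt in product, i.e. 1580×0.257 = (1−0.449)·A·0.431.
A = 406.06/(0.431×0.551) = 1709.9 t/h.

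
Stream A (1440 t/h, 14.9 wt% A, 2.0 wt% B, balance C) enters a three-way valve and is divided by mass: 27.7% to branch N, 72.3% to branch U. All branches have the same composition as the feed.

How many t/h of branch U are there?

Branch U flow = 0.723×1440 = 1041.1 t/h.

1041 t/h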